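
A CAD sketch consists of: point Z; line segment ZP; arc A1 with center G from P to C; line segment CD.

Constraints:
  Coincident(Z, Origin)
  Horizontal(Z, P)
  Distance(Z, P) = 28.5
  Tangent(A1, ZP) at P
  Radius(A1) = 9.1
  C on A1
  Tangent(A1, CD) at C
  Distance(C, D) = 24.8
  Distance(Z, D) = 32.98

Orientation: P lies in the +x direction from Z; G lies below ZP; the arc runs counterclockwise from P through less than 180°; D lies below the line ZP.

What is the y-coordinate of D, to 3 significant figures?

-30.4

Z is at the origin; Z and P share the same y with |ZP| = 28.5 and P on the +x side, so P = (28.5, 0.00). The tangent condition forces GP to be normal to ZP, so G = P + (0, -9.1) = (28.5, -9.10). Since GC ⟂ CD (tangency), |GD| = √(9.1² + 24.8²) = 26.4 regardless of where C sits on A1. So D lies on both circle(Z, 32.98) and circle(G, 26.4); the below-ZP intersection is D = (12.8, -30.4). C is the foot of the tangent from D: C = (19.8, -6.56).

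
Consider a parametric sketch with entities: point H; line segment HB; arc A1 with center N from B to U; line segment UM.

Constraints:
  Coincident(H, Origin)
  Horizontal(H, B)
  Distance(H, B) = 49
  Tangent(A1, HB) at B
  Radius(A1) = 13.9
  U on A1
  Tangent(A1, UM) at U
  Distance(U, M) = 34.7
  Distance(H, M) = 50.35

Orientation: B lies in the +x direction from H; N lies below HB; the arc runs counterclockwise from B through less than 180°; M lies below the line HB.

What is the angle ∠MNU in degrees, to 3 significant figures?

68.2°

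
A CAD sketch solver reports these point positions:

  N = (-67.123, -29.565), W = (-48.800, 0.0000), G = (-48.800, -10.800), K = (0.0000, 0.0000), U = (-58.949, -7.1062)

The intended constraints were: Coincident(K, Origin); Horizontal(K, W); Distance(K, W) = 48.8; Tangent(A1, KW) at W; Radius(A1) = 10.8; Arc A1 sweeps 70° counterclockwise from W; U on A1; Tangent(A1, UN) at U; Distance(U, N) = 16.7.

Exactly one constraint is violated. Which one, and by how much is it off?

Distance(U, N) = 16.7 — off by 7.20.

K = (0.00, 0.00) ✓; K.y = 0.00, W.y = 0.00 ✓; |KW| = 48.80 ✓; ∠(GW, WK) = 90.00° ✓; |GW| = 10.80 ✓; bearing(G→U) − bearing(G→W) = 70.00° ✓; |GU| = 10.80 ✓; ∠(GU, UN) = 90.00° ✓; |UN| = 23.90 ✗.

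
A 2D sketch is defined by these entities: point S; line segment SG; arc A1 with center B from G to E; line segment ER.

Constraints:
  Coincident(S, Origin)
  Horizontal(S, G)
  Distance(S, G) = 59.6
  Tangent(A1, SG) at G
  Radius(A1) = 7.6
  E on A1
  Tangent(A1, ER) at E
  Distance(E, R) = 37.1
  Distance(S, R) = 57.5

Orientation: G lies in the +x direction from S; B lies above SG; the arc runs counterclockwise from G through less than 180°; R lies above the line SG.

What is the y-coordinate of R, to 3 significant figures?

40.5

Checks: |BG| = 7.600 ✓; |BE| = 7.600 ✓; ∠(BE, ER) = 90.00° ✓; |ER| = 37.10 ✓; |SR| = 57.50 ✓.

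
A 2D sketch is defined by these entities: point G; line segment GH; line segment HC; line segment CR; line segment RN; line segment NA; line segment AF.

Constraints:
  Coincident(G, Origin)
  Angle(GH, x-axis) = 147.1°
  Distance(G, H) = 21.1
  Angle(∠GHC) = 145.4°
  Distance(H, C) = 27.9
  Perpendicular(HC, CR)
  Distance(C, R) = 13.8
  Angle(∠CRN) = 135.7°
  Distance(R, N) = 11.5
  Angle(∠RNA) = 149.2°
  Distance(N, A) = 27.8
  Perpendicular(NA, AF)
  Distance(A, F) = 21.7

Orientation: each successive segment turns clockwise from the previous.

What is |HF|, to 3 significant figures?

15.0

∠RNA = 149.2° gives NA at -52.6° from the x-axis; with |NA| = 27.8, A = (11.9, 16.2). NA is perpendicular to AF, so AF runs at -143°; with |AF| = 21.7, F = (-5.32, 2.98). Then |HF| = |F − H| = 15.0.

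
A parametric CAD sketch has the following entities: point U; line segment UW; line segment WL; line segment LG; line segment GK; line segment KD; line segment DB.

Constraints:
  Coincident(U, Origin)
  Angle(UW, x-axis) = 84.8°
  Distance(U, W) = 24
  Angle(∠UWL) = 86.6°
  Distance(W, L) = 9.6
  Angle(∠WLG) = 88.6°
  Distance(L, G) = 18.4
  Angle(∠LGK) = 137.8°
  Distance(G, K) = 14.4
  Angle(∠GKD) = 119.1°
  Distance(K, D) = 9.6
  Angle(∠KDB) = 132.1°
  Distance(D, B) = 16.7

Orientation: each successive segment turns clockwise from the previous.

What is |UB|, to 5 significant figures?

22.852

∠GKD = 119.1° gives KD at 156.90° from the x-axis; with |KD| = 9.6, D = (-11.736, -0.71420). ∠KDB = 132.1° gives DB at 109.00° from the x-axis; with |DB| = 16.7, B = (-17.173, 15.076). Then |UB| = |B − U| = 22.852.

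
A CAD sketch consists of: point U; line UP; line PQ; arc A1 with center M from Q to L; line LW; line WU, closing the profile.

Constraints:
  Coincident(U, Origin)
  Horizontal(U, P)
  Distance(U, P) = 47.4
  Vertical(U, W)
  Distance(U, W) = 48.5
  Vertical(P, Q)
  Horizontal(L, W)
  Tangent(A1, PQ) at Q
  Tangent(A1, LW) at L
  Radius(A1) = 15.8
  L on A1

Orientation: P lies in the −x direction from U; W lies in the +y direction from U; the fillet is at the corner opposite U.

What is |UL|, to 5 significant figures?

57.886

U is at the origin; UP is horizontal with |UP| = 47.4 and P on the −x side, so P = (-47.400, 0.0000). UW is vertical with |UW| = 48.5 and W on the +y side, so W = (0.0000, 48.500). The virtual corner opposite U is at (-47.400, 48.500). A1 meets PQ tangentially, so MQ is at right angles to PQ and tangency of A1 to LW means the radius ML is perpendicular to LW, with radius 15.8, so the center M sits 15.8 in from both sides at M = (-31.600, 32.700). That places the tangent points at Q = (-47.400, 32.700) on PQ and L = (-31.600, 48.500) on LW. Then |UL| = |L − U| = 57.886.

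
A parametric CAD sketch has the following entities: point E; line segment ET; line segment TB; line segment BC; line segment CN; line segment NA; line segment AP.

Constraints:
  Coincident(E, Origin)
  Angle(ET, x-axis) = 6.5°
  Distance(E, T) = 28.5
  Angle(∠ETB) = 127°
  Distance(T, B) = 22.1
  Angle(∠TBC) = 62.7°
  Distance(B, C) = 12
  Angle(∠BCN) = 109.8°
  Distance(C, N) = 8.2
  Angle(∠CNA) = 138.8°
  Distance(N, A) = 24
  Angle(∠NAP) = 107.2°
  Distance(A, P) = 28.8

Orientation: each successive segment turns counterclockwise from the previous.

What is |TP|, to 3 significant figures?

33.9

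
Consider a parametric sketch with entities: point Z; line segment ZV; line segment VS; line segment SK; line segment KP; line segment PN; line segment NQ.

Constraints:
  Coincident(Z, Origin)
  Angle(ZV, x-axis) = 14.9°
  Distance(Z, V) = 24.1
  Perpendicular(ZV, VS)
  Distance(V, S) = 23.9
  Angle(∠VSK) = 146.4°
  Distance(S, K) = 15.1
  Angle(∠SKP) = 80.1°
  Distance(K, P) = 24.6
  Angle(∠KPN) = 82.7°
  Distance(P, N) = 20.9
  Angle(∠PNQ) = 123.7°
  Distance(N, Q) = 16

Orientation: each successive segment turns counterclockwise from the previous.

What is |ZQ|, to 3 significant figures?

31.4

Z is at the origin; ZV runs at 14.9° with length 24.1, so V = (23.3, 6.20). ZV is perpendicular to VS, so VS runs at 105°; with |VS| = 23.9, S = (17.1, 29.3). ∠VSK = 146.4° gives SK at 138° from the x-axis; with |SK| = 15.1, K = (5.83, 39.3). ∠SKP = 80.1° gives KP at -122° from the x-axis; with |KP| = 24.6, P = (-7.06, 18.3). ∠KPN = 82.7° gives PN at -24.3° from the x-axis; with |PN| = 20.9, N = (12.0, 9.75). ∠PNQ = 123.7° gives NQ at 32.0° from the x-axis; with |NQ| = 16.0, Q = (25.6, 18.2). Then |ZQ| = |Q − Z| = 31.4.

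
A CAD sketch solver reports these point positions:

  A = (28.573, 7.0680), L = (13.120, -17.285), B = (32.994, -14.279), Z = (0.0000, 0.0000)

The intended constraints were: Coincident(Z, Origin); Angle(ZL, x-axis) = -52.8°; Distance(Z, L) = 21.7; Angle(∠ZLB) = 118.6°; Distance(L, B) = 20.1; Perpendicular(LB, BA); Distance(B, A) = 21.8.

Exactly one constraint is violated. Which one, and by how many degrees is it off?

Perpendicular(LB, BA) — off by 3.10°.

Z = (0.00, 0.00) ✓; ZL at -52.80° ✓; |ZL| = 21.70 ✓; ∠ZLB = 118.6° ✓; |LB| = 20.10 ✓; ∠(LB, BA) = 93.10° ✗; |BA| = 21.80 ✓.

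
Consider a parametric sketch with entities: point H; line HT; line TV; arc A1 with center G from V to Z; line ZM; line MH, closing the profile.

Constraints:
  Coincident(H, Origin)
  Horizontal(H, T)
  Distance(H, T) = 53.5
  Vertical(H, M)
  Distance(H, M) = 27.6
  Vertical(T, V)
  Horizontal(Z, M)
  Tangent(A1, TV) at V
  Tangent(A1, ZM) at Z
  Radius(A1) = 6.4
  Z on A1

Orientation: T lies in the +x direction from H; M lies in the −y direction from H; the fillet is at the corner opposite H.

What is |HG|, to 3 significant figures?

51.7

H is at the origin; H and T share the same y with |HT| = 53.5 and T on the +x side, so T = (53.5, 0.00). H and M share the same x with |HM| = 27.6 and M on the −y side, so M = (0.00, -27.6). The virtual corner opposite H is at (53.5, -27.6). The tangent condition forces GV to be normal to TV and the tangent condition forces GZ to be normal to ZM, with radius 6.4, so the center G sits 6.4 in from both sides at G = (47.1, -21.2). Then |HG| = |G − H| = 51.7.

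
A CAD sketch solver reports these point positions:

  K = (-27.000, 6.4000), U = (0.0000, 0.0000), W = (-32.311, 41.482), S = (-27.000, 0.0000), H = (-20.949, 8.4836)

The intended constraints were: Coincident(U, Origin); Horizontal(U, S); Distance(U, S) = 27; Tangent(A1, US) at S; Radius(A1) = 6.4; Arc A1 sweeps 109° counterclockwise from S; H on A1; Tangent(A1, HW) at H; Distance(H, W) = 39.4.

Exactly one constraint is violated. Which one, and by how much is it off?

Distance(H, W) = 39.4 — off by 4.50.

U = (0.00, 0.00) ✓; U.y = 0.00, S.y = 0.00 ✓; |US| = 27.00 ✓; ∠(KS, SU) = 90.00° ✓; |KS| = 6.400 ✓; bearing(K→H) − bearing(K→S) = 109.0° ✓; |KH| = 6.400 ✓; ∠(KH, HW) = 90.00° ✓; |HW| = 34.90 ✗.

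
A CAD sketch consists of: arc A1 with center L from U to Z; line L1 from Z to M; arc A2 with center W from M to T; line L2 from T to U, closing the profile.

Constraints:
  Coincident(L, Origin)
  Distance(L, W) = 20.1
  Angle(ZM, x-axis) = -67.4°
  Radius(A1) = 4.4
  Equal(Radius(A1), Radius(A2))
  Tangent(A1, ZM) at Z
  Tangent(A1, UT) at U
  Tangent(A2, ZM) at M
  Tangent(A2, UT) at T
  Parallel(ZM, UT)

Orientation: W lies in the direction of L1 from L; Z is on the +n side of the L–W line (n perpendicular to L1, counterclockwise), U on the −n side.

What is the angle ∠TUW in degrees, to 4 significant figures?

12.35°

Tangency of A1 to both parallel lines with radius 4.4 puts Z and U at L ± 4.4·n: Z = (4.062, 1.691), U = (-4.062, -1.691). Equal radii place M and T the same way about W: M = W + 4.4·n = (11.79, -16.87), T = W − 4.4·n = (3.662, -20.25). Then cos ∠TUW = UT·UW / (|UT||UW|), giving 12.35°.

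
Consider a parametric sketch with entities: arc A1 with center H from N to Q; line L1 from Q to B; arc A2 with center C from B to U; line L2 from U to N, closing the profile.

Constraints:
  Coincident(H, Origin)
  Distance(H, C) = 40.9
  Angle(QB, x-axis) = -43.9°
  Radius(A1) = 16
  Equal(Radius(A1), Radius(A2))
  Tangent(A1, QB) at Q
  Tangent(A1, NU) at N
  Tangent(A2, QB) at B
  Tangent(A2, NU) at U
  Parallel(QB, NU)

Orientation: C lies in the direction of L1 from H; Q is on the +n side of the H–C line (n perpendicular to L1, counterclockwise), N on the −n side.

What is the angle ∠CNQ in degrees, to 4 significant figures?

68.63°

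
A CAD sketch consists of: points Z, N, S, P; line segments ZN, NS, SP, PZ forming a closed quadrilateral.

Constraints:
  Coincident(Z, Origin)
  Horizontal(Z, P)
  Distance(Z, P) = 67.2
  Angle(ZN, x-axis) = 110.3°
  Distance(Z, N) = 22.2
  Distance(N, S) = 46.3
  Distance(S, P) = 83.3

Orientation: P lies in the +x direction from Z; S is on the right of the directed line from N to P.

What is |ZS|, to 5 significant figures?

28.044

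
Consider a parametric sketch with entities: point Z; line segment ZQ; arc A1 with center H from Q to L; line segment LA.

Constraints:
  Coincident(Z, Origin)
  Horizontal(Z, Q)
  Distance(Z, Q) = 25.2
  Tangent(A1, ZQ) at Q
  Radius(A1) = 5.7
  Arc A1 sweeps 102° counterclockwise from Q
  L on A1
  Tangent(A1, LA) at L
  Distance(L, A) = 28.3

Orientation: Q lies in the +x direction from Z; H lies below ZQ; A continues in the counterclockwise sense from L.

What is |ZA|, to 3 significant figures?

43.0

Z is at the origin; Z and Q share the same y with |ZQ| = 25.2 and Q on the +x side, so Q = (25.2, 0.00). Since A1 is tangent to ZQ there, HQ ⟂ ZQ, so H = Q + (0, -5.7) = (25.2, -5.70). On A1, Q sits at bearing 90° from H; a 102° counterclockwise sweep puts L at bearing 192°, so L = H + 5.7·(cos 192°, sin 192°) = (19.6, -6.89). The tangent condition forces HL to be normal to LA, so LA runs along (−sin 192°, cos 192°); with |LA| = 28.3, A = (25.5, -34.6). Then |ZA| = |A − Z| = 43.0.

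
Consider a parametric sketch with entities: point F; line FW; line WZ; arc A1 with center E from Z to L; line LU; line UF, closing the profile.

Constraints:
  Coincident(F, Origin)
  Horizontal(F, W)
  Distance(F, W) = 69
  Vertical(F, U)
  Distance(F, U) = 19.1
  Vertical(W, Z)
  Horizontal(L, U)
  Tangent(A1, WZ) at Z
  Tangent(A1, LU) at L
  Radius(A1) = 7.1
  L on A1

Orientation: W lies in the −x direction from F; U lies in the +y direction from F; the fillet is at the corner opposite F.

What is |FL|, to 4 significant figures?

64.78

F is at the origin; FW is horizontal with |FW| = 69.0 and W on the −x side, so W = (-69.00, 0.000). FU is vertical with |FU| = 19.1 and U on the +y side, so U = (0.000, 19.10). The virtual corner opposite F is at (-69.00, 19.10). Since A1 is tangent to WZ there, EZ ⟂ WZ and since A1 is tangent to LU there, EL ⟂ LU, with radius 7.1, so the center E sits 7.1 in from both sides at E = (-61.90, 12.00). That places the tangent points at Z = (-69.00, 12.00) on WZ and L = (-61.90, 19.10) on LU. Then |FL| = |L − F| = 64.78.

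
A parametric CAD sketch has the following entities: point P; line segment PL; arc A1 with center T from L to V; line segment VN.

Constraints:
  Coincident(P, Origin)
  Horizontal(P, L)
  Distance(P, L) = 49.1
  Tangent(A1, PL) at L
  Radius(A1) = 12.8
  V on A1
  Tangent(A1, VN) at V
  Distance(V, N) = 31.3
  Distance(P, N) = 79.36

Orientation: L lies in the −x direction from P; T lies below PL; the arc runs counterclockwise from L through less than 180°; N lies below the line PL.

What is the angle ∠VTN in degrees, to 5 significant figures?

67.758°

P is at the origin; P and L share the same y with |PL| = 49.1 and L on the −x side, so L = (-49.100, 0.0000). A1 meets PL tangentially, so TL is at right angles to PL, so T = L + (0, -12.8) = (-49.100, -12.800). Since TV ⟂ VN (tangency), |TN| = √(12.8² + 31.3²) = 33.816 regardless of where V sits on A1. So N lies on both circle(P, 79.36) and circle(T, 33.816); the below-PL intersection is N = (-68.074, -40.791). V is the foot of the tangent from N: V = (-61.625, -10.163).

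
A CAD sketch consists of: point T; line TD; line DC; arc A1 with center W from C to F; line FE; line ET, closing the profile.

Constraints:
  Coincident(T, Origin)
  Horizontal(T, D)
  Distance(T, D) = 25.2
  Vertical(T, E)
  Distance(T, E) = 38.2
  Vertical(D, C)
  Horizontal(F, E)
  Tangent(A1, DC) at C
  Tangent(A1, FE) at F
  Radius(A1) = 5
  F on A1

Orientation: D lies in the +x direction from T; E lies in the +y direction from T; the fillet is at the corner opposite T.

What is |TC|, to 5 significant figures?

41.681

T is at the origin; T and D share the same y with |TD| = 25.2 and D on the +x side, so D = (25.200, 0.0000). TE is vertical with |TE| = 38.2 and E on the +y side, so E = (0.0000, 38.200). The virtual corner opposite T is at (25.200, 38.200). A1 meets DC tangentially, so WC is at right angles to DC and since A1 is tangent to FE there, WF ⟂ FE, with radius 5.0, so the center W sits 5.0 in from both sides at W = (20.200, 33.200). That places the tangent points at C = (25.200, 33.200) on DC and F = (20.200, 38.200) on FE. Then |TC| = |C − T| = 41.681.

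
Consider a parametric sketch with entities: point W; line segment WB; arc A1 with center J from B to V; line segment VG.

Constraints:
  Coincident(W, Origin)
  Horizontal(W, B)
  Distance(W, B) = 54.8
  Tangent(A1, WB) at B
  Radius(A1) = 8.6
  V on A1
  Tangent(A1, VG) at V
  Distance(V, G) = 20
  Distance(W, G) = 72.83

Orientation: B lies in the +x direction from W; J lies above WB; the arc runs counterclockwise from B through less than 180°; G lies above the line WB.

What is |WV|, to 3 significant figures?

63.5

Checks: |JV| = 8.600 ✓; ∠(JV, VG) = 90.00° ✓; |VG| = 20.00 ✓; |WG| = 72.83 ✓.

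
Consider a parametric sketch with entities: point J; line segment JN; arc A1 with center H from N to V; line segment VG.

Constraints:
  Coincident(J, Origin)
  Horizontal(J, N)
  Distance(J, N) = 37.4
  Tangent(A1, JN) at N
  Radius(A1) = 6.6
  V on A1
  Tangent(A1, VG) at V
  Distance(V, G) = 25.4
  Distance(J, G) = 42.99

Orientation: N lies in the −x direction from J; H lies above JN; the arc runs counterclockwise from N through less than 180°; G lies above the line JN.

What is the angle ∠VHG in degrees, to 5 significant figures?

75.434°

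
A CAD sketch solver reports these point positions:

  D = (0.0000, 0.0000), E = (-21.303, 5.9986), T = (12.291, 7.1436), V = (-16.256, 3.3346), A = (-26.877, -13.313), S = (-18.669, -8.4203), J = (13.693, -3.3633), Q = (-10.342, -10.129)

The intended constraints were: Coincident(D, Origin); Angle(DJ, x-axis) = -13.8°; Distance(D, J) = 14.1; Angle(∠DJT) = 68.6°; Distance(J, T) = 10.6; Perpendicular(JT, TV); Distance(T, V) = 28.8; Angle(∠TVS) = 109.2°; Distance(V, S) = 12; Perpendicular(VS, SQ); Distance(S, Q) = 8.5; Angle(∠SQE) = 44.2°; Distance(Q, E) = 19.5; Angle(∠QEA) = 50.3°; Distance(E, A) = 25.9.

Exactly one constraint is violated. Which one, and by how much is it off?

Distance(E, A) = 25.9 — off by 5.80.

D = (0.00, 0.00) ✓; DJ at -13.80° ✓; |DJ| = 14.10 ✓; ∠DJT = 68.60° ✓; |JT| = 10.60 ✓; ∠(JT, TV) = 90.00° ✓; |TV| = 28.80 ✓; ∠TVS = 109.2° ✓; |VS| = 12.00 ✓; ∠(VS, SQ) = 90.00° ✓; |SQ| = 8.501 ✓; ∠SQE = 44.20° ✓; |QE| = 19.50 ✓; ∠QEA = 50.30° ✓; |EA| = 20.10 ✗.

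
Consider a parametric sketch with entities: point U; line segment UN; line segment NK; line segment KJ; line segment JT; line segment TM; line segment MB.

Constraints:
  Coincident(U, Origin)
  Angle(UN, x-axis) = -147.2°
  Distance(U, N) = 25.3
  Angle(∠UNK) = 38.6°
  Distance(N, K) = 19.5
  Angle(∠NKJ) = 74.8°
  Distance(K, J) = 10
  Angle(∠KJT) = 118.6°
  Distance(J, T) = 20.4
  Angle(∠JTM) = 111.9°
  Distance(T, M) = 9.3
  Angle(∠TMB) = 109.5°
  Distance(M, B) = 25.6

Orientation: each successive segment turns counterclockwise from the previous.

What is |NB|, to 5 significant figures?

15.520

∠JTM = 111.9° gives TM at -131.10° from the x-axis; with |TM| = 9.3, M = (-28.878, -6.1094). ∠TMB = 109.5° gives MB at -60.600° from the x-axis; with |MB| = 25.6, B = (-16.311, -28.412). Then |NB| = |B − N| = 15.520.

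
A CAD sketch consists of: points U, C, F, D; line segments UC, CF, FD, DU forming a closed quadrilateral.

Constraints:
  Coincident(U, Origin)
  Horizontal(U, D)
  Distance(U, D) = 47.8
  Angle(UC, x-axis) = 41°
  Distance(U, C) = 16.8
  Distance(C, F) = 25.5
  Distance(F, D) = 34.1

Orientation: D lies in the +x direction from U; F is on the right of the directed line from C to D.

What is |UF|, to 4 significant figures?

21.94

U is at the origin; U and D share the same y with |UD| = 47.8 and D in +x, so D = (47.8, 0). UC runs at 41.0° with |UC| = 16.8, so C = (12.68, 11.02). F is determined by |CF| = 25.5 and |FD| = 34.1 together: it lies at the intersection of circle(C, 25.5) and circle(D, 34.1). With |CD| = 36.81, the foot of the radical line on CD is 11.44 from C and the perpendicular offset is √(25.5² − 11.44²) = 22.79. Taking the right-of-CD solution: F = (16.77, -14.15).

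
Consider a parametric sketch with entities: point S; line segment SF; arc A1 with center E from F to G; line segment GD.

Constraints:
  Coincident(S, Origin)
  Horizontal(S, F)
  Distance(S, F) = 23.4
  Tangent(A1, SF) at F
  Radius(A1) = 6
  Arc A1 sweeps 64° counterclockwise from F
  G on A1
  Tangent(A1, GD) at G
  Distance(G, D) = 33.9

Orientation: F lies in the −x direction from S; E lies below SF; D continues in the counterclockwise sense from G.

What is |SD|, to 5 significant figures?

55.233

S is at the origin; SF is horizontal with |SF| = 23.4 and F on the −x side, so F = (-23.400, 0.0000). Tangency of A1 to SF means the radius EF is perpendicular to SF, so E = F + (0, -6) = (-23.400, -6.0000). On A1, F sits at bearing 90° from E; a 64° counterclockwise sweep puts G at bearing 154°, so G = E + 6.0·(cos 154°, sin 154°) = (-28.793, -3.3698). A1 meets GD tangentially, so EG is at right angles to GD, so GD runs along (−sin 154°, cos 154°); with |GD| = 33.9, D = (-43.654, -33.839). Then |SD| = |D − S| = 55.233.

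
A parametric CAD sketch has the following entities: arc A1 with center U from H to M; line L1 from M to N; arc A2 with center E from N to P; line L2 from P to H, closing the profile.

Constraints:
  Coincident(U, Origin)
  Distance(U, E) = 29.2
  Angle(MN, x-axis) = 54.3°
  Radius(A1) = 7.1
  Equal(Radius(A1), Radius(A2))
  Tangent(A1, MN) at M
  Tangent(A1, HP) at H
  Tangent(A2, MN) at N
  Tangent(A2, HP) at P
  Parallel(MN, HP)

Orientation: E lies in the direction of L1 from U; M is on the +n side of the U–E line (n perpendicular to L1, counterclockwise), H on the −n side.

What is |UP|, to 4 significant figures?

30.05

The slot axis is L1's direction at 54.3°, so u = (cos 54.3°, sin 54.3°) = (0.5835, 0.8121) and n = (−sin 54.3°, cos 54.3°) = (-0.8121, 0.5835). U is at the origin and E lies 29.2 along u from U, so E = 29.2·u = (17.04, 23.71). Tangency of A1 to both parallel lines with radius 7.1 puts M and H at U ± 7.1·n: M = (-5.766, 4.143), H = (5.766, -4.143). Equal radii place N and P the same way about E: N = E + 7.1·n = (11.27, 27.86), P = E − 7.1·n = (22.81, 19.57). Then |UP| = |P − U| = 30.05.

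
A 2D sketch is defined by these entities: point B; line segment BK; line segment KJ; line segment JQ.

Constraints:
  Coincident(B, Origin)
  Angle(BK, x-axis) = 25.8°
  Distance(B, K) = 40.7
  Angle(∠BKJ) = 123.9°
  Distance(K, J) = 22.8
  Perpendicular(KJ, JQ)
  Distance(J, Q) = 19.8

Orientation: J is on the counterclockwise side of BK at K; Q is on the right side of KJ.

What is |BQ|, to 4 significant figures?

70.29

B is at the origin; BK runs at 25.8° with length 40.7, so K = 40.7·(cos 25.8°, sin 25.8°) = (36.64, 17.71). ∠BKJ = 123.9°, so KJ runs at 25.8° + (180° − 123.9°) = 81.90° from the x-axis; with |KJ| = 22.8, J = K + 22.8·(cos 81.90°, sin 81.90°) = (39.86, 40.29). The perpendicularity gives JQ at right angles to KJ; with |JQ| = 19.8 on the right of KJ, Q = J + 19.8·(0.9900, -0.1409) = (59.46, 37.50). Then |BQ| = |Q − B| = 70.29.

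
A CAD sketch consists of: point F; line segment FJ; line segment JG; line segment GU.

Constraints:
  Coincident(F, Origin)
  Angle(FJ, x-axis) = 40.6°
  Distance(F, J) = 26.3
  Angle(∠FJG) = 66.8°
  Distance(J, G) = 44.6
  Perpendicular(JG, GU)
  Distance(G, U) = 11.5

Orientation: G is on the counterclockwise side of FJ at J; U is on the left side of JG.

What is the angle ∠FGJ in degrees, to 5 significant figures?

35.222°

F is at the origin; FJ runs at 40.6° with length 26.3, so J = 26.3·(cos 40.6°, sin 40.6°) = (19.969, 17.115). ∠FJG = 66.8°, so JG runs at 40.6° + (180° − 66.8°) = 153.80° from the x-axis; with |JG| = 44.6, G = J + 44.6·(cos 153.80°, sin 153.80°) = (-20.049, 36.807). Then cos ∠FGJ = GF·GJ / (|GF||GJ|), giving 35.222°.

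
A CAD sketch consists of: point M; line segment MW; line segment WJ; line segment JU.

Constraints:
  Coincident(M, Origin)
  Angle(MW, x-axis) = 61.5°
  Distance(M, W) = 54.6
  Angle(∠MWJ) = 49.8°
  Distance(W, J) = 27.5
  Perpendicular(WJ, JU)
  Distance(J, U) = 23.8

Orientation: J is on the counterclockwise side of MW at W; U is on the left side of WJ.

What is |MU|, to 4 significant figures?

19.51

M is at the origin; MW runs at 61.5° with length 54.6, so W = 54.6·(cos 61.5°, sin 61.5°) = (26.05, 47.98). ∠MWJ = 49.8°, so WJ runs at 61.5° + (180° − 49.8°) = 191.7° from the x-axis; with |WJ| = 27.5, J = W + 27.5·(cos 191.7°, sin 191.7°) = (-0.8758, 42.41). WJ is perpendicular to JU; with |JU| = 23.8 on the left of WJ, U = J + 23.8·(0.2028, -0.9792) = (3.951, 19.10). Then |MU| = |U − M| = 19.51.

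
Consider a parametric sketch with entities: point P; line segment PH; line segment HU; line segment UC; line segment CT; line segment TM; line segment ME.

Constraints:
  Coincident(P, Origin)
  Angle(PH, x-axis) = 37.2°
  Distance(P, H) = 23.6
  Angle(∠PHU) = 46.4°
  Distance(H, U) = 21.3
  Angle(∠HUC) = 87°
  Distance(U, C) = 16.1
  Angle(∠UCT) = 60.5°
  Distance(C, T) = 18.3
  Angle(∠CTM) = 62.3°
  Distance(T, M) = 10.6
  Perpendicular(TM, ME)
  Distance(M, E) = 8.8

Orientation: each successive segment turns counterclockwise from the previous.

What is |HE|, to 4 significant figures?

20.49

P is at the origin; PH runs at 37.2° with length 23.6, so H = (18.80, 14.27). ∠PHU = 46.4° gives HU at 170.8° from the x-axis; with |HU| = 21.3, U = (-2.228, 17.67). ∠HUC = 87.0° gives UC at -96.20° from the x-axis; with |UC| = 16.1, C = (-3.967, 1.668). ∠UCT = 60.5° gives CT at 23.30° from the x-axis; with |CT| = 18.3, T = (12.84, 8.907). ∠CTM = 62.3° gives TM at 141.0° from the x-axis; with |TM| = 10.6, M = (4.603, 15.58). TM is perpendicular to ME, so ME runs at -129.0°; with |ME| = 8.8, E = (-0.9349, 8.739). Then |HE| = |E − H| = 20.49.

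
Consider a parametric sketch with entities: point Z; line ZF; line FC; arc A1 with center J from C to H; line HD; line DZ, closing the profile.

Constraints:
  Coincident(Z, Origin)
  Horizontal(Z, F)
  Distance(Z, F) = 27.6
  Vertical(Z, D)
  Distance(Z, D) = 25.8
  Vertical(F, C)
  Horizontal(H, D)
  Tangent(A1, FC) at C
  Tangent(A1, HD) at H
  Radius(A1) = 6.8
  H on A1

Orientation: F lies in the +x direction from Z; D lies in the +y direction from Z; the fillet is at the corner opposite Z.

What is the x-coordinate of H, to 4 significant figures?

20.80

The virtual corner opposite Z is at (27.60, 25.80). The tangent condition forces JC to be normal to FC and the tangent condition forces JH to be normal to HD, with radius 6.8, so the center J sits 6.8 in from both sides at J = (20.80, 19.00). That places the tangent points at C = (27.60, 19.00) on FC and H = (20.80, 25.80) on HD. So H.x = 20.80.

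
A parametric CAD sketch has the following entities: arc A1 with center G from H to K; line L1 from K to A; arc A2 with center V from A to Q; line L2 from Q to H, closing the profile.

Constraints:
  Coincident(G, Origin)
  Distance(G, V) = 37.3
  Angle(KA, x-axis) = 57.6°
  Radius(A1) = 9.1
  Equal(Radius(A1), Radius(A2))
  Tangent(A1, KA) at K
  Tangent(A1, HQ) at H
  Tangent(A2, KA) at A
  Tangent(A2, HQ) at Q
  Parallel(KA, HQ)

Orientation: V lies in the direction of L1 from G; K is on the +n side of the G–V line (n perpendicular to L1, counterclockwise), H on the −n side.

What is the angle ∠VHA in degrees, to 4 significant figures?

12.30°

Tangency of A1 to both parallel lines with radius 9.1 puts K and H at G ± 9.1·n: K = (-7.683, 4.876), H = (7.683, -4.876). Equal radii place A and Q the same way about V: A = V + 9.1·n = (12.30, 36.37), Q = V − 9.1·n = (27.67, 26.62). Then cos ∠VHA = HV·HA / (|HV||HA|), giving 12.30°.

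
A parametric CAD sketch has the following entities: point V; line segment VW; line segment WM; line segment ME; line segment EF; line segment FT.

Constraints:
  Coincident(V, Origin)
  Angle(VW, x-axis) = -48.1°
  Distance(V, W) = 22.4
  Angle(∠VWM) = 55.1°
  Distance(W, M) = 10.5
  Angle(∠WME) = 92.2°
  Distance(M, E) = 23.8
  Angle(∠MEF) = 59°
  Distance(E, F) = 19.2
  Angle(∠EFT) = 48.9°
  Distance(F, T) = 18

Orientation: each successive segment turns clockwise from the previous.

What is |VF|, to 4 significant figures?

18.63

V is at the origin; VW runs at -48.1° with length 22.4, so W = (14.96, -16.67). ∠VWM = 55.1° gives WM at -173.0° from the x-axis; with |WM| = 10.5, M = (4.538, -17.95). ∠WME = 92.2° gives ME at 99.20° from the x-axis; with |ME| = 23.8, E = (0.7325, 5.542). ∠MEF = 59.0° gives EF at -21.80° from the x-axis; with |EF| = 19.2, F = (18.56, -1.589). Then |VF| = |F − V| = 18.63.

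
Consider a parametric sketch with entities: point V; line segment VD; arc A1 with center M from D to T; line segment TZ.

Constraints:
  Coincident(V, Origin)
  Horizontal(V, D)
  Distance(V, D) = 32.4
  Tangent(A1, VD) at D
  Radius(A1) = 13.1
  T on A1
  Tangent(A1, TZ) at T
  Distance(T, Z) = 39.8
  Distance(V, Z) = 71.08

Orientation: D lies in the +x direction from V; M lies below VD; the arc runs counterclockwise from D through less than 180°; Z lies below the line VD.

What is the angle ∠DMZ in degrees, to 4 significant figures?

156.9°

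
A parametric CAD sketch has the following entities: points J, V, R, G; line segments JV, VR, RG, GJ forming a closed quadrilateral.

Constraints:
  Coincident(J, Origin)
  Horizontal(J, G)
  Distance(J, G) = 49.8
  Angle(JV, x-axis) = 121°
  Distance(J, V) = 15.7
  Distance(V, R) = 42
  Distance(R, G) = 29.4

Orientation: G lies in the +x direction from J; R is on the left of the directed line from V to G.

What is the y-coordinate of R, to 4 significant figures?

23.85

J is at the origin; J and G share the same y with |JG| = 49.8 and G in +x, so G = (49.8, 0). JV runs at 121.0° with |JV| = 15.7, so V = (-8.086, 13.46). R is determined by |VR| = 42.0 and |RG| = 29.4 together: it lies at the intersection of circle(V, 42.0) and circle(G, 29.4). With |VG| = 59.43, the foot of the radical line on VG is 37.28 from V and the perpendicular offset is √(42.0² − 37.28²) = 19.34. Taking the left-of-VG solution: R = (32.61, 23.85).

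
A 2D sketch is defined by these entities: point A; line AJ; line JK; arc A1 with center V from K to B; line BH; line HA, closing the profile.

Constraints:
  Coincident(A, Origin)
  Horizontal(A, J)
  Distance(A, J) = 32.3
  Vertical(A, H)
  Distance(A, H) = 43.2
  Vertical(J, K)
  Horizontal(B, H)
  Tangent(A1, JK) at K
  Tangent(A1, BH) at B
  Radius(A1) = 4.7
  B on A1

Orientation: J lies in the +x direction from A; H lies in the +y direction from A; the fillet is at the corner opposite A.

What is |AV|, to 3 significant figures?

47.4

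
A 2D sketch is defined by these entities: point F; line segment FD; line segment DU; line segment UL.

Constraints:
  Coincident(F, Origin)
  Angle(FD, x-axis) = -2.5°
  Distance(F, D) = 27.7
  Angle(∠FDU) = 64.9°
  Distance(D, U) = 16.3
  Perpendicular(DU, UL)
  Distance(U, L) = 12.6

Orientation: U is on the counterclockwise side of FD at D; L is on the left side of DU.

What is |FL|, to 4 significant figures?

13.29

F is at the origin; FD runs at -2.5° with length 27.7, so D = 27.7·(cos -2.5°, sin -2.5°) = (27.67, -1.208). ∠FDU = 64.9°, so DU runs at -2.5° + (180° − 64.9°) = 112.6° from the x-axis; with |DU| = 16.3, U = D + 16.3·(cos 112.6°, sin 112.6°) = (21.41, 13.84). DU is perpendicular to UL; with |UL| = 12.6 on the left of DU, L = U + 12.6·(-0.9232, -0.3843) = (9.777, 8.998). Then |FL| = |L − F| = 13.29.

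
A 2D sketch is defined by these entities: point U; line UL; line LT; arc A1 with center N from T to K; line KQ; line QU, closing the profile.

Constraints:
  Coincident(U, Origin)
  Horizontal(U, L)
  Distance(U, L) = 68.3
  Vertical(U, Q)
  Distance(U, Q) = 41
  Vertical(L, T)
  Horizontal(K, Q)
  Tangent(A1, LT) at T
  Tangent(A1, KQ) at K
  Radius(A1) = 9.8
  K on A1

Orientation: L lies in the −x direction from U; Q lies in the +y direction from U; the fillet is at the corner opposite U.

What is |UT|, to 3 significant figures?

75.1

U is at the origin; UL is horizontal with |UL| = 68.3 and L on the −x side, so L = (-68.3, 0.00). UQ is vertical with |UQ| = 41.0 and Q on the +y side, so Q = (0.00, 41.0). The virtual corner opposite U is at (-68.3, 41.0). Since A1 is tangent to LT there, NT ⟂ LT and the tangent condition forces NK to be normal to KQ, with radius 9.8, so the center N sits 9.8 in from both sides at N = (-58.5, 31.2). That places the tangent points at T = (-68.3, 31.2) on LT and K = (-58.5, 41.0) on KQ. Then |UT| = |T − U| = 75.1.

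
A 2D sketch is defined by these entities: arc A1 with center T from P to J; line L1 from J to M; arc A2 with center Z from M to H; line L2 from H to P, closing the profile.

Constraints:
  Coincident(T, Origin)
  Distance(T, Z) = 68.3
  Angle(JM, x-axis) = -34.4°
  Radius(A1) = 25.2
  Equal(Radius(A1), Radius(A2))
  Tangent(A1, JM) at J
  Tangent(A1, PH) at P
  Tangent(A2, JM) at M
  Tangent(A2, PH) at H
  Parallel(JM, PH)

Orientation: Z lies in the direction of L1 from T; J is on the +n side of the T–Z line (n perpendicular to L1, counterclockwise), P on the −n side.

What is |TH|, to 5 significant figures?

72.801

The slot axis is L1's direction at -34.4°, so u = (cos -34.4°, sin -34.4°) = (0.82511, -0.56497) and n = (−sin -34.4°, cos -34.4°) = (0.56497, 0.82511). T is at the origin and Z lies 68.3 along u from T, so Z = 68.3·u = (56.355, -38.587). Tangency of A1 to both parallel lines with radius 25.2 puts J and P at T ± 25.2·n: J = (14.237, 20.793), P = (-14.237, -20.793). Equal radii place M and H the same way about Z: M = Z + 25.2·n = (70.592, -17.794), H = Z − 25.2·n = (42.118, -59.380). Then |TH| = |H − T| = 72.801.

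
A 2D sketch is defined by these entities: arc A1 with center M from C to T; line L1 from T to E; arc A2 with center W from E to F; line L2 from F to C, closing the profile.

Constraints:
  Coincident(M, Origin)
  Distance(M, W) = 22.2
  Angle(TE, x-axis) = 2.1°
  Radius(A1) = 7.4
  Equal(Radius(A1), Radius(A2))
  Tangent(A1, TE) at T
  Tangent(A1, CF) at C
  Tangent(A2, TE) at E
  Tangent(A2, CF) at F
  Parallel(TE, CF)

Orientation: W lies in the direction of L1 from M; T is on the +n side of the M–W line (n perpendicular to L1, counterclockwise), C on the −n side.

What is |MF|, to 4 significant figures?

23.40

The slot axis is L1's direction at 2.1°, so u = (cos 2.1°, sin 2.1°) = (0.9993, 0.03664) and n = (−sin 2.1°, cos 2.1°) = (-0.03664, 0.9993). M is at the origin and W lies 22.2 along u from M, so W = 22.2·u = (22.19, 0.8135). Tangency of A1 to both parallel lines with radius 7.4 puts T and C at M ± 7.4·n: T = (-0.2712, 7.395), C = (0.2712, -7.395). Equal radii place E and F the same way about W: E = W + 7.4·n = (21.91, 8.209), F = W − 7.4·n = (22.46, -6.582). Then |MF| = |F − M| = 23.40.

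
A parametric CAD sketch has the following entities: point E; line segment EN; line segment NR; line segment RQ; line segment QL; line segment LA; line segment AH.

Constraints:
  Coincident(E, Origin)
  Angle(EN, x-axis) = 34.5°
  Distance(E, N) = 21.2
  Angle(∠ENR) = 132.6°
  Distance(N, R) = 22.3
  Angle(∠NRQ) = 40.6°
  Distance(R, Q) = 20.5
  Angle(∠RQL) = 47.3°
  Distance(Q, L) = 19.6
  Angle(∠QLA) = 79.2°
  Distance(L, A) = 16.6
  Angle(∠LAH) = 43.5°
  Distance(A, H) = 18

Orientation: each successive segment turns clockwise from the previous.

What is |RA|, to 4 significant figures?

2.869

E is at the origin; EN runs at 34.5° with length 21.2, so N = (17.47, 12.01). ∠ENR = 132.6° gives NR at -12.90° from the x-axis; with |NR| = 22.3, R = (39.21, 7.029). ∠NRQ = 40.6° gives RQ at -152.3° from the x-axis; with |RQ| = 20.5, Q = (21.06, -2.500). ∠RQL = 47.3° gives QL at 75.00° from the x-axis; with |QL| = 19.6, L = (26.13, 16.43). ∠QLA = 79.2° gives LA at -25.80° from the x-axis; with |LA| = 16.6, A = (41.08, 9.207). Then |RA| = |A − R| = 2.869.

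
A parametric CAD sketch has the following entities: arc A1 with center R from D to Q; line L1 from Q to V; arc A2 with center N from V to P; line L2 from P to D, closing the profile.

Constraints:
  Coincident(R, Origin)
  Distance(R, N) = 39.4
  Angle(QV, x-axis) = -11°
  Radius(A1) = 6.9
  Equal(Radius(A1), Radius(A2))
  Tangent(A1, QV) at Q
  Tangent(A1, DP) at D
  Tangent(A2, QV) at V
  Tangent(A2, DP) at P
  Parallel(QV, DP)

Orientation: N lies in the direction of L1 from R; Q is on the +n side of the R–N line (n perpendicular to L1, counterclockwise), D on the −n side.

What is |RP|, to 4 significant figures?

40.00

The slot axis is L1's direction at -11.0°, so u = (cos -11.0°, sin -11.0°) = (0.9816, -0.1908) and n = (−sin -11.0°, cos -11.0°) = (0.1908, 0.9816). R is at the origin and N lies 39.4 along u from R, so N = 39.4·u = (38.68, -7.518). Tangency of A1 to both parallel lines with radius 6.9 puts Q and D at R ± 6.9·n: Q = (1.317, 6.773), D = (-1.317, -6.773). Equal radii place V and P the same way about N: V = N + 6.9·n = (39.99, -0.7446), P = N − 6.9·n = (37.36, -14.29). Then |RP| = |P − R| = 40.00.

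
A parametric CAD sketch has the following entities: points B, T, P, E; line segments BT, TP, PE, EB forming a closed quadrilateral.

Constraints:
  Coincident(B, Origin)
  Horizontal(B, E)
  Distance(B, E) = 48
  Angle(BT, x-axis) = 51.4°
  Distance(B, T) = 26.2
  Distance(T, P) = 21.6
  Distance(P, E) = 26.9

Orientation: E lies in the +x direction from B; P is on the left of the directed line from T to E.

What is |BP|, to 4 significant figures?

44.96

B is at the origin; B and E share the same y with |BE| = 48.0 and E in +x, so E = (48.0, 0). BT runs at 51.4° with |BT| = 26.2, so T = (16.35, 20.48). P is determined by |TP| = 21.6 and |PE| = 26.9 together: it lies at the intersection of circle(T, 21.6) and circle(E, 26.9). With |TE| = 37.70, the foot of the radical line on TE is 15.44 from T and the perpendicular offset is √(21.6² − 15.44²) = 15.10. Taking the left-of-TE solution: P = (37.51, 24.77).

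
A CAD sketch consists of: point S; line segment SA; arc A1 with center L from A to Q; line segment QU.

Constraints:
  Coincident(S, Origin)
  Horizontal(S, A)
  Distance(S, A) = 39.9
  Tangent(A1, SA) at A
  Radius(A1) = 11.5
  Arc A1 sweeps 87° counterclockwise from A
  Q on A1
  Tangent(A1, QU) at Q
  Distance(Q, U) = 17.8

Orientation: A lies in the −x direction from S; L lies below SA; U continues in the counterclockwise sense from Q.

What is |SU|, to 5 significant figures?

59.658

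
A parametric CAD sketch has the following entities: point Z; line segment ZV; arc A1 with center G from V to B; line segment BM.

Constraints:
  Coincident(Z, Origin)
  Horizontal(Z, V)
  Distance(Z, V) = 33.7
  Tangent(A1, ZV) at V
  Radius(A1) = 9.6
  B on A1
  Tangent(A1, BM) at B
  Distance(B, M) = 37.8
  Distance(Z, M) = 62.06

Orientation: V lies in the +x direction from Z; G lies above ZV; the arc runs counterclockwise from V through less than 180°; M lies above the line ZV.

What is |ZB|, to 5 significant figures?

44.536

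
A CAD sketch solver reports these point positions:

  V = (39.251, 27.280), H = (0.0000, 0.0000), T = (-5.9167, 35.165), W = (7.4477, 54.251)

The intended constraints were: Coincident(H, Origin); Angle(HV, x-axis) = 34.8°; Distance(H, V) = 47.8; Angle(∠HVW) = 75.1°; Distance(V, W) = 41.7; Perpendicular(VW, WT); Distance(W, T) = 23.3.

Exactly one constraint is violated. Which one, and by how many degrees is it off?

Perpendicular(VW, WT) — off by 5.30°.

H = (0.00, 0.00) ✓; HV at 34.80° ✓; |HV| = 47.80 ✓; ∠HVW = 75.10° ✓; |VW| = 41.70 ✓; ∠(VW, WT) = 95.30° ✗; |WT| = 23.30 ✓.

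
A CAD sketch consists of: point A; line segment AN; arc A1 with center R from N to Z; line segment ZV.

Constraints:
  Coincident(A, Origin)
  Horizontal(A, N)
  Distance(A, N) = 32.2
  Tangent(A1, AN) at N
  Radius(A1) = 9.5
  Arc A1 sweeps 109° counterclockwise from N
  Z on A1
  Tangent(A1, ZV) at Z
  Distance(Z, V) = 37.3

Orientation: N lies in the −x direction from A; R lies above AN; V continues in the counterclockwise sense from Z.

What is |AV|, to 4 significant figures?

59.51

On A1, N sits at bearing -90° from R; a 109° counterclockwise sweep puts Z at bearing 19°, so Z = R + 9.5·(cos 19°, sin 19°) = (-23.22, 12.59). A1 meets ZV tangentially, so RZ is at right angles to ZV, so ZV runs along (−sin 19°, cos 19°); with |ZV| = 37.3, V = (-35.36, 47.86). Then |AV| = |V − A| = 59.51.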